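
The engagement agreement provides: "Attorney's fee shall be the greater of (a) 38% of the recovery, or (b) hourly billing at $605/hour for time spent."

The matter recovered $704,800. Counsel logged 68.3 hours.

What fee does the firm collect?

(a) 38% of $704,800 = $267,824.00
(b) 68.3 × $605 = $41,321.50
The greater is (a): $267,824.00.

$267,824.00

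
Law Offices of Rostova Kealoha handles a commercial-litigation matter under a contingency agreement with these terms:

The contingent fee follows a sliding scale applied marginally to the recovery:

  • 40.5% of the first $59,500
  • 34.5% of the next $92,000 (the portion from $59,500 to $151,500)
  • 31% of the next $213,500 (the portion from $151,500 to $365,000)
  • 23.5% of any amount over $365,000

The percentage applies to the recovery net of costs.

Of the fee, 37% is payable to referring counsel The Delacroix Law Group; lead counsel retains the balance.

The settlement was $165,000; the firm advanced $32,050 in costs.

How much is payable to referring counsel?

Fee base (net of costs): $165,000 − $32,050 = $132,950
First $59,500 at 40.5% = $24,097.50
Remaining $73,450 at 34.5% = $25,340.25
Fee: $24,097.50 + $25,340.25 = $49,437.75
Referral share: 37% of $49,437.75 = $18,291.97; lead counsel retains $49,437.75 − $18,291.97 = $31,145.78.

$18,291.97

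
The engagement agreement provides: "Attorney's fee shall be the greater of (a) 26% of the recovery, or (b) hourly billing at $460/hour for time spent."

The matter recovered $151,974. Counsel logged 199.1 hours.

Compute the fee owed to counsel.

$91,586.00

(a) 26% of $151,974 = $39,513.24
(b) 199.1 × $460 = $91,586.00
The greater is (b): $91,586.00.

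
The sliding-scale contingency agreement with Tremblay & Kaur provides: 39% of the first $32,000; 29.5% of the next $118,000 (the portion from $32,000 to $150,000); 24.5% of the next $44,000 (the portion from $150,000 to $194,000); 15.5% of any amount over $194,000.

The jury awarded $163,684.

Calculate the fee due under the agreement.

$50,642.58

First $32,000 at 39% = $12,480.00
Next $118,000 at 29.5% = $34,810.00
Remaining $13,684 at 24.5% = $3,352.58
Fee: $12,480.00 + $34,810.00 + $3,352.58 = $50,642.58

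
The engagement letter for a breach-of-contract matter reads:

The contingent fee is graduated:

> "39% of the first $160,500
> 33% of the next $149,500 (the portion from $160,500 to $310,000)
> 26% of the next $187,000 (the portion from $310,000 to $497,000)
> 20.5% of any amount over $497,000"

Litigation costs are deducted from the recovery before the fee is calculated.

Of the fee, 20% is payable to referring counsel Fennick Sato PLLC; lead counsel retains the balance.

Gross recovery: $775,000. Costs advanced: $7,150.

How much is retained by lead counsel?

Fee base (net of costs): $775,000 − $7,150 = $767,850
First $160,500 at 39% = $62,595.00
Next $149,500 at 33% = $49,335.00
Next $187,000 at 26% = $48,620.00
Remaining $270,850 at 20.5% = $55,524.25
Fee: $62,595.00 + $49,335.00 + $48,620.00 + $55,524.25 = $216,074.25
Referral share: 20% of $216,074.25 = $43,214.85; lead counsel retains $216,074.25 − $43,214.85 = $172,859.40.

$172,859.40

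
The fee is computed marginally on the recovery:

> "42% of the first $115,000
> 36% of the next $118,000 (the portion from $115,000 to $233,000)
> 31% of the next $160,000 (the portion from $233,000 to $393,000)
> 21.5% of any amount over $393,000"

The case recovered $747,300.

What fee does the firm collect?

First $115,000 at 42% = $48,300.00
Next $118,000 at 36% = $42,480.00
Next $160,000 at 31% = $49,600.00
Remaining $354,300 at 21.5% = $76,174.50
Fee: $48,300.00 + $42,480.00 + $49,600.00 + $76,174.50 = $216,554.50

$216,554.50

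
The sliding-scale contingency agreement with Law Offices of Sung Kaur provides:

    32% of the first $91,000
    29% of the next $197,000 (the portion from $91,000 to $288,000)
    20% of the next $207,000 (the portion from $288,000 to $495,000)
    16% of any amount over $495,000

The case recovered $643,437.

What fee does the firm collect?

$151,399.92

First $91,000 at 32% = $29,120.00
Next $197,000 at 29% = $57,130.00
Next $207,000 at 20% = $41,400.00
Remaining $148,437 at 16% = $23,749.92
Fee: $29,120.00 + $57,130.00 + $41,400.00 + $23,749.92 = $151,399.92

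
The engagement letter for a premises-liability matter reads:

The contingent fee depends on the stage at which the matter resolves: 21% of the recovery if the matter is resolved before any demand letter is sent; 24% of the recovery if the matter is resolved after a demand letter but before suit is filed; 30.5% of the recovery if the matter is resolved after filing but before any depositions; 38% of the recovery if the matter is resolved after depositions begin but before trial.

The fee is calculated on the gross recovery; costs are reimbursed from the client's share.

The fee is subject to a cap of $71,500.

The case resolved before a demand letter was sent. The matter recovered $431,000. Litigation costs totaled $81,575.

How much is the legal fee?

$71,500.00

Fee base is the gross recovery, $431,000; costs are reimbursed separately.
The matter resolved before a demand letter was sent, so the 21% rate applies.
$431,000 × 21% = $90,510.00
$90,510.00 exceeds the $71,500 cap, so the fee is capped at $71,500.00.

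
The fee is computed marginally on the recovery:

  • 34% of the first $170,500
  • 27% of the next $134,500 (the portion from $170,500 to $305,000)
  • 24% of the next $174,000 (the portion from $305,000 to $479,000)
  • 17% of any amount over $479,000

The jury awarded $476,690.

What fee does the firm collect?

First $170,500 at 34% = $57,970.00
Next $134,500 at 27% = $36,315.00
Remaining $171,690 at 24% = $41,205.60
Fee: $57,970.00 + $36,315.00 + $41,205.60 = $135,490.60

$135,490.60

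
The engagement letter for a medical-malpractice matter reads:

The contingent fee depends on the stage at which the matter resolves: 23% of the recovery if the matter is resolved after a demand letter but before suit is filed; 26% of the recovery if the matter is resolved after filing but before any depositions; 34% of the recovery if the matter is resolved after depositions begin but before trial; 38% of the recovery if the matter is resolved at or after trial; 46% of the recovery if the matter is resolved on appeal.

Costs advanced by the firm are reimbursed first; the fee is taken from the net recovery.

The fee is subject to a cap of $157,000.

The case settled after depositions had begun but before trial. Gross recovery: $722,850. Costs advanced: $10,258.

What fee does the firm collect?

$157,000.00

Fee base (net of costs): $722,850 − $10,258 = $712,592
The matter settled after depositions had begun but before trial, so the 34% rate applies.
$712,592 × 34% = $242,281.28
$242,281.28 exceeds the $157,000 cap, so the fee is capped at $157,000.00.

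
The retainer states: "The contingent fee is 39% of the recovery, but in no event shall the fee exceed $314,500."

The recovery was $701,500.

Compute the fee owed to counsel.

$273,585.00

39% of $701,500 = $273,585.00
That is under the $314,500 cap.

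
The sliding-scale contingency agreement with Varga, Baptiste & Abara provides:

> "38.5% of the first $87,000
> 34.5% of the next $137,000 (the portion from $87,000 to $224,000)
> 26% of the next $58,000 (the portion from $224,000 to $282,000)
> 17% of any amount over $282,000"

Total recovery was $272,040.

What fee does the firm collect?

$93,250.40

First $87,000 at 38.5% = $33,495.00
Next $137,000 at 34.5% = $47,265.00
Remaining $48,040 at 26% = $12,490.40
Fee: $33,495.00 + $47,265.00 + $12,490.40 = $93,250.40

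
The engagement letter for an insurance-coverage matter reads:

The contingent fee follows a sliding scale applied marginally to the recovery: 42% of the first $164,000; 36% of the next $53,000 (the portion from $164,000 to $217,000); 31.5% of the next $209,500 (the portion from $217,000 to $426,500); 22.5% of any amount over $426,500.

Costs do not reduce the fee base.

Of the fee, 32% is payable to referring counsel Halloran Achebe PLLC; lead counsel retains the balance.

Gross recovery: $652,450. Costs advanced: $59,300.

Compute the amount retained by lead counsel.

Fee base is the gross recovery, $652,450; costs are reimbursed separately.
First $164,000 at 42% = $68,880.00
Next $53,000 at 36% = $19,080.00
Next $209,500 at 31.5% = $65,992.50
Remaining $225,950 at 22.5% = $50,838.75
Fee: $68,880.00 + $19,080.00 + $65,992.50 + $50,838.75 = $204,791.25
Referral share: 32% of $204,791.25 = $65,533.20; lead counsel retains $204,791.25 − $65,533.20 = $139,258.05.

$139,258.05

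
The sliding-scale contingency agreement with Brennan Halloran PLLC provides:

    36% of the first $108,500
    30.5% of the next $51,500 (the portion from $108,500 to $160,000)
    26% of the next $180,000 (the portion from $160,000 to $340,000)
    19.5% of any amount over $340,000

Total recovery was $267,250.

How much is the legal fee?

$82,652.50

First $108,500 at 36% = $39,060.00
Next $51,500 at 30.5% = $15,707.50
Remaining $107,250 at 26% = $27,885.00
Fee: $39,060.00 + $15,707.50 + $27,885.00 = $82,652.50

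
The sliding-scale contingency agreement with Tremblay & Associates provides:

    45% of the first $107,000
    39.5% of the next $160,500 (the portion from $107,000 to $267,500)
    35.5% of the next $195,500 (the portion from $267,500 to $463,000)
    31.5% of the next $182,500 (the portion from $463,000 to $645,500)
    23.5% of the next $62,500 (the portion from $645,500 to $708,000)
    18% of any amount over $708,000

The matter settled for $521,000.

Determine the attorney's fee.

First $107,000 at 45% = $48,150.00
Next $160,500 at 39.5% = $63,397.50
Next $195,500 at 35.5% = $69,402.50
Remaining $58,000 at 31.5% = $18,270.00
Fee: $48,150.00 + $63,397.50 + $69,402.50 + $18,270.00 = $199,220.00

$199,220.00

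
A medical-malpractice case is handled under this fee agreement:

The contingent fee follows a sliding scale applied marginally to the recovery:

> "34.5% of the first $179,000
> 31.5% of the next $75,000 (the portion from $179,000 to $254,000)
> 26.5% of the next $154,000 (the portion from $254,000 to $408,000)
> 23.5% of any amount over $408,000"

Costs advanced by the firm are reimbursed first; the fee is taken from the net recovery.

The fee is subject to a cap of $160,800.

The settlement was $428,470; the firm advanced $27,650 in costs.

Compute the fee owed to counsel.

Fee base (net of costs): $428,470 − $27,650 = $400,820
First $179,000 at 34.5% = $61,755.00
Next $75,000 at 31.5% = $23,625.00
Remaining $146,820 at 26.5% = $38,907.30
Fee: $61,755.00 + $23,625.00 + $38,907.30 = $124,287.30
$124,287.30 is under the $160,800 cap.

$124,287.30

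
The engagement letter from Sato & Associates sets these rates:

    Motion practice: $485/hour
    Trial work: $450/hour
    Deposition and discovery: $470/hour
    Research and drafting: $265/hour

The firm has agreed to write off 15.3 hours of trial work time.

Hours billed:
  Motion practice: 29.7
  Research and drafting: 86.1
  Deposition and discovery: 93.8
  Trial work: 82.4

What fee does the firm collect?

Motion practice: 29.7 × $485 = $14,404.50
Trial work: 82.4 × $450 = $37,080.00
Deposition and discovery: 93.8 × $470 = $44,086.00
Research and drafting: 86.1 × $265 = $22,816.50
Subtotal: $118,387.00
Write-off: 15.3 × $450 = $6,885.00
Total: $118,387.00 − $6,885.00 = $111,502.00

$111,502.00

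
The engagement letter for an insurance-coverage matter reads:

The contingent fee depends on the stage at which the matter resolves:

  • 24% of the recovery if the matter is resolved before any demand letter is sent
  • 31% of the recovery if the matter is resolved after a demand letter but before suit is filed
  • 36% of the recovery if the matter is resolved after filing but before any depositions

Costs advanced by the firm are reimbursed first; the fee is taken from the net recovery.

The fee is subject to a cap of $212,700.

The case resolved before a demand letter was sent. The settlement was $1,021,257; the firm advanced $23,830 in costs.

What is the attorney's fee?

Fee base (net of costs): $1,021,257 − $23,830 = $997,427
The matter resolved before a demand letter was sent, so the 24% rate applies.
$997,427 × 24% = $239,382.48
$239,382.48 exceeds the $212,700 cap, so the fee is capped at $212,700.00.

$212,700.00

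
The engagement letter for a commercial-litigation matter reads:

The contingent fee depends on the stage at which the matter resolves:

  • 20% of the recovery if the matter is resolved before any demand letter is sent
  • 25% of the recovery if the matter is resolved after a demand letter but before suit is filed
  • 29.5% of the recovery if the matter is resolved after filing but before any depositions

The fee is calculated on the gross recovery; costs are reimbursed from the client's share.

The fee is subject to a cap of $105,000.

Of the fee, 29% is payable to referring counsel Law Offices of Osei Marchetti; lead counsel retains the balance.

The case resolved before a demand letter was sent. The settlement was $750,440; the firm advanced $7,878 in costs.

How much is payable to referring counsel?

Fee base is the gross recovery, $750,440; costs are reimbursed separately.
The matter resolved before a demand letter was sent, so the 20% rate applies.
$750,440 × 20% = $150,088.00
$150,088.00 exceeds the $105,000 cap, so the fee is capped at $105,000.00.
Referral share: 29% of $105,000.00 = $30,450.00; lead counsel retains $105,000.00 − $30,450.00 = $74,550.00.

$30,450.00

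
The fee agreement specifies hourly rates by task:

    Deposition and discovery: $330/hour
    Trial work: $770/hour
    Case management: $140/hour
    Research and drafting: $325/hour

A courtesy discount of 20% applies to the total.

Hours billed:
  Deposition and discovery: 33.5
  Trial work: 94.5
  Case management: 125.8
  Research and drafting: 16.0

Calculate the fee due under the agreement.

$85,305.60

Deposition and discovery: 33.5 × $330 = $11,055.00
Trial work: 94.5 × $770 = $72,765.00
Case management: 125.8 × $140 = $17,612.00
Research and drafting: 16.0 × $325 = $5,200.00
Subtotal: $106,632.00
Less 20% discount: −$21,326.40
Total: $106,632.00 − $21,326.40 = $85,305.60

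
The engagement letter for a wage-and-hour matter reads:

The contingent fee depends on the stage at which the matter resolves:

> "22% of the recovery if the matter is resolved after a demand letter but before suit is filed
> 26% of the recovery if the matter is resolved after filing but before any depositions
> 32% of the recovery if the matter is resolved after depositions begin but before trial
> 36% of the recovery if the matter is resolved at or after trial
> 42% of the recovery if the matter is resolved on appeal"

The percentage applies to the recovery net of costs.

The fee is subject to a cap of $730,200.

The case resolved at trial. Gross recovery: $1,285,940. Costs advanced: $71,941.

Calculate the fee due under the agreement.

Fee base (net of costs): $1,285,940 − $71,941 = $1,213,999
The matter resolved at trial, so the 36% rate applies.
$1,213,999 × 36% = $437,039.64
$437,039.64 is under the $730,200 cap.

$437,039.64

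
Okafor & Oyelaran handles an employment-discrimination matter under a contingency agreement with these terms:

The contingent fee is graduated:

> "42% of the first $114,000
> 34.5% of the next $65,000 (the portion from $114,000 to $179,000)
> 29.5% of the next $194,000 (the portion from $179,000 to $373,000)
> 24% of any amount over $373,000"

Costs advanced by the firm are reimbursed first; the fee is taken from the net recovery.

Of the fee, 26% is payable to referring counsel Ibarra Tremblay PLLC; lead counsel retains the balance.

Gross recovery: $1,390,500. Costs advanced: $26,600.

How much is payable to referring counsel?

$94,991.26

Fee base (net of costs): $1,390,500 − $26,600 = $1,363,900
First $114,000 at 42% = $47,880.00
Next $65,000 at 34.5% = $22,425.00
Next $194,000 at 29.5% = $57,230.00
Remaining $990,900 at 24% = $237,816.00
Fee: $47,880.00 + $22,425.00 + $57,230.00 + $237,816.00 = $365,351.00
Referral share: 26% of $365,351.00 = $94,991.26; lead counsel retains $365,351.00 − $94,991.26 = $270,359.74.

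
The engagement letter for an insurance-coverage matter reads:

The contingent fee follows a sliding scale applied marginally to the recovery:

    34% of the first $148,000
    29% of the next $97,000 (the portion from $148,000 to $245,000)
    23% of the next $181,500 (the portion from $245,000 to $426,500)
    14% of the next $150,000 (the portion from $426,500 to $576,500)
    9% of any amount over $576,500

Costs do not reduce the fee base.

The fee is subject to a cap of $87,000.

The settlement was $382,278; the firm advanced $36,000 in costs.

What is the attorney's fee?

$87,000.00

Fee base is the gross recovery, $382,278; costs are reimbursed separately.
First $148,000 at 34% = $50,320.00
Next $97,000 at 29% = $28,130.00
Remaining $137,278 at 23% = $31,573.94
Fee: $50,320.00 + $28,130.00 + $31,573.94 = $110,023.94
$110,023.94 exceeds the $87,000 cap, so the fee is capped at $87,000.00.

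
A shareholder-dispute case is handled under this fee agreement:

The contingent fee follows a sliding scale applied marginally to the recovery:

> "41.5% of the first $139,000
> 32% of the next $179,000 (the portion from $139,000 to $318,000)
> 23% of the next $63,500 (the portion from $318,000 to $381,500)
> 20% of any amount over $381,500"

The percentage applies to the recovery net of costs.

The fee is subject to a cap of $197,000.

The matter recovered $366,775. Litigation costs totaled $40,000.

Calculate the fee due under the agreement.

$116,983.25

Fee base (net of costs): $366,775 − $40,000 = $326,775
First $139,000 at 41.5% = $57,685.00
Next $179,000 at 32% = $57,280.00
Remaining $8,775 at 23% = $2,018.25
Fee: $57,685.00 + $57,280.00 + $2,018.25 = $116,983.25
$116,983.25 is under the $197,000 cap.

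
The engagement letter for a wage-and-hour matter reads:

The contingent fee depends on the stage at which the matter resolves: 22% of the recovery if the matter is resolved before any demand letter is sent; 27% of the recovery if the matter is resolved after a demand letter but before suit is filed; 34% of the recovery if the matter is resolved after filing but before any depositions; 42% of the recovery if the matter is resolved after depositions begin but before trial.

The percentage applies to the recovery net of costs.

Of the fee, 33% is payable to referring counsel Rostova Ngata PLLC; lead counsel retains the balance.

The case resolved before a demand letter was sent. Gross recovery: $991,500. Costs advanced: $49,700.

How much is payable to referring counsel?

Fee base (net of costs): $991,500 − $49,700 = $941,800
The matter resolved before a demand letter was sent, so the 22% rate applies.
$941,800 × 22% = $207,196.00
Referral share: 33% of $207,196.00 = $68,374.68; lead counsel retains $207,196.00 − $68,374.68 = $138,821.32.

$68,374.68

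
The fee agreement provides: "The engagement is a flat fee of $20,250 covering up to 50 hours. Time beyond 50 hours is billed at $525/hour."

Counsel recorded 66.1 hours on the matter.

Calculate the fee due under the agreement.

Flat fee: $20,250.00
Excess hours: 66.1 − 50 = 16.1
Overrun: 16.1 × $525 = $8,452.50
Total: $20,250.00 + $8,452.50 = $28,702.50

$28,702.50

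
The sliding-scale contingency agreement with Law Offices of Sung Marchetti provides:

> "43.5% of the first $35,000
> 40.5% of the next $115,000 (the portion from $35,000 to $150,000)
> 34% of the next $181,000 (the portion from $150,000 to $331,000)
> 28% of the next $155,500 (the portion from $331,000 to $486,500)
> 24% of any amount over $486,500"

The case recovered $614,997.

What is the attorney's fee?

First $35,000 at 43.5% = $15,225.00
Next $115,000 at 40.5% = $46,575.00
Next $181,000 at 34% = $61,540.00
Next $155,500 at 28% = $43,540.00
Remaining $128,497 at 24% = $30,839.28
Fee: $15,225.00 + $46,575.00 + $61,540.00 + $43,540.00 + $30,839.28 = $197,719.28

$197,719.28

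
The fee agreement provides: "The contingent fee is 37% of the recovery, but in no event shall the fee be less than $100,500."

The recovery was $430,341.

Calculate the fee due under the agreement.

37% of $430,341 = $159,226.17
That exceeds the $100,500 minimum.

$159,226.17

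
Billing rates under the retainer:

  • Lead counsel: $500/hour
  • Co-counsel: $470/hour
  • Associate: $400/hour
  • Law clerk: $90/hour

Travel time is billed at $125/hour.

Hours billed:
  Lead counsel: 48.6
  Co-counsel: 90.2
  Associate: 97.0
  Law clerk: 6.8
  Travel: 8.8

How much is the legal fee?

Lead counsel: 48.6 × $500 = $24,300.00
Co-counsel: 90.2 × $470 = $42,394.00
Associate: 97.0 × $400 = $38,800.00
Law clerk: 6.8 × $90 = $612.00
Subtotal: $24,300.00 + $42,394.00 + $38,800.00 + $612.00 = $106,106.00
Travel: 8.8 × $125 = $1,100.00
Total: $106,106.00 + $1,100.00 = $107,206.00

$107,206.00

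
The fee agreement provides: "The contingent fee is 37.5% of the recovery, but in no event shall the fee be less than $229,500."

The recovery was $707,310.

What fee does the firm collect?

37.5% of $707,310 = $265,241.25
That exceeds the $229,500 minimum.

$265,241.25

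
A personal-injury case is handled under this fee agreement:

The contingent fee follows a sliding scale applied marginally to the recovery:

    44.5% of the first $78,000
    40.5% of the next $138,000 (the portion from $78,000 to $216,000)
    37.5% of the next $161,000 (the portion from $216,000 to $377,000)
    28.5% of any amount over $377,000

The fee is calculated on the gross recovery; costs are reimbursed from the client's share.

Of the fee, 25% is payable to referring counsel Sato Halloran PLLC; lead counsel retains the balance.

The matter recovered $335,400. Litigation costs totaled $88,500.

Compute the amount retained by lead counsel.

Fee base is the gross recovery, $335,400; costs are reimbursed separately.
First $78,000 at 44.5% = $34,710.00
Next $138,000 at 40.5% = $55,890.00
Remaining $119,400 at 37.5% = $44,775.00
Fee: $34,710.00 + $55,890.00 + $44,775.00 = $135,375.00
Referral share: 25% of $135,375.00 = $33,843.75; lead counsel retains $135,375.00 − $33,843.75 = $101,531.25.

$101,531.25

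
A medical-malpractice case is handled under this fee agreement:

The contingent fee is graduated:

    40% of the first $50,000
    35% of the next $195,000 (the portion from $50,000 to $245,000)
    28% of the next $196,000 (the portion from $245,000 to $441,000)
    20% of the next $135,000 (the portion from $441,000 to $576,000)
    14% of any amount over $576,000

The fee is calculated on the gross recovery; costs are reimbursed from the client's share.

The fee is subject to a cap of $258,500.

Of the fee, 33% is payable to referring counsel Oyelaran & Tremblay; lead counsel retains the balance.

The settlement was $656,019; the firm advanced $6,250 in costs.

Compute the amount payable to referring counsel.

$59,839.78

Fee base is the gross recovery, $656,019; costs are reimbursed separately.
First $50,000 at 40% = $20,000.00
Next $195,000 at 35% = $68,250.00
Next $196,000 at 28% = $54,880.00
Next $135,000 at 20% = $27,000.00
Remaining $80,019 at 14% = $11,202.66
Fee: $20,000.00 + $68,250.00 + $54,880.00 + $27,000.00 + $11,202.66 = $181,332.66
$181,332.66 is under the $258,500 cap.
Referral share: 33% of $181,332.66 = $59,839.78; lead counsel retains $181,332.66 − $59,839.78 = $121,492.88.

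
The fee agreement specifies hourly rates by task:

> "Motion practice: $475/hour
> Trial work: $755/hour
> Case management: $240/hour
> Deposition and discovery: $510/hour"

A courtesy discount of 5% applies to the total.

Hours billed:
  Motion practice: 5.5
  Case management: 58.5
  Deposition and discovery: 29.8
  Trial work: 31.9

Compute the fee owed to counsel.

Motion practice: 5.5 × $475 = $2,612.50
Trial work: 31.9 × $755 = $24,084.50
Case management: 58.5 × $240 = $14,040.00
Deposition and discovery: 29.8 × $510 = $15,198.00
Subtotal: $55,935.00
Less 5% discount: −$2,796.75
Total: $55,935.00 − $2,796.75 = $53,138.25

$53,138.25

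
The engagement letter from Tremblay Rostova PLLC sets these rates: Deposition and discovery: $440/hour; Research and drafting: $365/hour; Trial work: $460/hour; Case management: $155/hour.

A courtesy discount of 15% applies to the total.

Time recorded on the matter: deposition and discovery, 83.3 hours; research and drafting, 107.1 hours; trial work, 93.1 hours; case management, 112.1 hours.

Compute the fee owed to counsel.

Deposition and discovery: 83.3 × $440 = $36,652.00
Research and drafting: 107.1 × $365 = $39,091.50
Trial work: 93.1 × $460 = $42,826.00
Case management: 112.1 × $155 = $17,375.50
Subtotal: $135,945.00
Less 15% discount: −$20,391.75
Total: $135,945.00 − $20,391.75 = $115,553.25

$115,553.25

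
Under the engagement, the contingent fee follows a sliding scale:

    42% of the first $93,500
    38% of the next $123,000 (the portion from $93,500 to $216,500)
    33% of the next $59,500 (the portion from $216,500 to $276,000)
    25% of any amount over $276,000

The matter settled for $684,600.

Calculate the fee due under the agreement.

First $93,500 at 42% = $39,270.00
Next $123,000 at 38% = $46,740.00
Next $59,500 at 33% = $19,635.00
Remaining $408,600 at 25% = $102,150.00
Fee: $39,270.00 + $46,740.00 + $19,635.00 + $102,150.00 = $207,795.00

$207,795.00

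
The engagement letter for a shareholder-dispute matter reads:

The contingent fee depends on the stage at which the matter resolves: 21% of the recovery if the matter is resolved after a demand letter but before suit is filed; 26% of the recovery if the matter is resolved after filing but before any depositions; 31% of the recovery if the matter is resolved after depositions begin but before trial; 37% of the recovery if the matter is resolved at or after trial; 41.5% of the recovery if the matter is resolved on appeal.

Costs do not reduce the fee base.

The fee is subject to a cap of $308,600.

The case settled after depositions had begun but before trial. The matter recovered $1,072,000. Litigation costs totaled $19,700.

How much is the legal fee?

Fee base is the gross recovery, $1,072,000; costs are reimbursed separately.
The matter settled after depositions had begun but before trial, so the 31% rate applies.
$1,072,000 × 31% = $332,320.00
$332,320.00 exceeds the $308,600 cap, so the fee is capped at $308,600.00.

$308,600.00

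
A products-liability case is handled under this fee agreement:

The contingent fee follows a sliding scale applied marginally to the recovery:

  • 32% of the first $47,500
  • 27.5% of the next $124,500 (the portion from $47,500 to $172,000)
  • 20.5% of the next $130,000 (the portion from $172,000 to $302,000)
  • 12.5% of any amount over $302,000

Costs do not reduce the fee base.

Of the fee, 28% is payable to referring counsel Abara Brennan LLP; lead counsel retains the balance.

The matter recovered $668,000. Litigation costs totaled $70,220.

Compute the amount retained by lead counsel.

Fee base is the gross recovery, $668,000; costs are reimbursed separately.
First $47,500 at 32% = $15,200.00
Next $124,500 at 27.5% = $34,237.50
Next $130,000 at 20.5% = $26,650.00
Remaining $366,000 at 12.5% = $45,750.00
Fee: $15,200.00 + $34,237.50 + $26,650.00 + $45,750.00 = $121,837.50
Referral share: 28% of $121,837.50 = $34,114.50; lead counsel retains $121,837.50 − $34,114.50 = $87,723.00.

$87,723.00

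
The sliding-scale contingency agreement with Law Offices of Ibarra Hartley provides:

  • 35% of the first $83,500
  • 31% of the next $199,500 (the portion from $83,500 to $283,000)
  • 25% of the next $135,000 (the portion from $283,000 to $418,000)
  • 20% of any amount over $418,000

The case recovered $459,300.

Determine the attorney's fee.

First $83,500 at 35% = $29,225.00
Next $199,500 at 31% = $61,845.00
Next $135,000 at 25% = $33,750.00
Remaining $41,300 at 20% = $8,260.00
Fee: $29,225.00 + $61,845.00 + $33,750.00 + $8,260.00 = $133,080.00

$133,080.00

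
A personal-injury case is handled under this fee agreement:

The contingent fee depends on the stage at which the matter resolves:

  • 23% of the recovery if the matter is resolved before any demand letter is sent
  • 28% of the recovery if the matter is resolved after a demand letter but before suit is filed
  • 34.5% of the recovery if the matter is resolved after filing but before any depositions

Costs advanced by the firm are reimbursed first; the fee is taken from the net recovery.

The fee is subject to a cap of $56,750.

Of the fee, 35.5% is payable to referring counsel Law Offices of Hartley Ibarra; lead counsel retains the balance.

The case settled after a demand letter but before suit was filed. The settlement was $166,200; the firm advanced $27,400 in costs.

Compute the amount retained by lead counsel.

$25,067.28

Fee base (net of costs): $166,200 − $27,400 = $138,800
The matter settled after a demand letter but before suit was filed, so the 28% rate applies.
$138,800 × 28% = $38,864.00
$38,864.00 is under the $56,750 cap.
Referral share: 35.5% of $38,864.00 = $13,796.72; lead counsel retains $38,864.00 − $13,796.72 = $25,067.28.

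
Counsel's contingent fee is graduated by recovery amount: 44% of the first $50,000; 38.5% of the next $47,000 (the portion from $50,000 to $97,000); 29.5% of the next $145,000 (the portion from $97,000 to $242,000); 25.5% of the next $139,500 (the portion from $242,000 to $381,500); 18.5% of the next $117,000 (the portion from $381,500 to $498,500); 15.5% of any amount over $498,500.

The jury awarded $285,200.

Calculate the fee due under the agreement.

$93,886.00

First $50,000 at 44% = $22,000.00
Next $47,000 at 38.5% = $18,095.00
Next $145,000 at 29.5% = $42,775.00
Remaining $43,200 at 25.5% = $11,016.00
Fee: $22,000.00 + $18,095.00 + $42,775.00 + $11,016.00 = $93,886.00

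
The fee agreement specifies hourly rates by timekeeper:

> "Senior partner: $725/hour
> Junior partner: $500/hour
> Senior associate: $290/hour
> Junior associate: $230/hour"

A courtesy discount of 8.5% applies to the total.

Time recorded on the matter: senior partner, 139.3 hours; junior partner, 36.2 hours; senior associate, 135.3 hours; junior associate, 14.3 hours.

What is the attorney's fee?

Senior partner: 139.3 × $725 = $100,992.50
Junior partner: 36.2 × $500 = $18,100.00
Senior associate: 135.3 × $290 = $39,237.00
Junior associate: 14.3 × $230 = $3,289.00
Subtotal: $161,618.50
Less 8.5% discount: −$13,737.57
Total: $161,618.50 − $13,737.57 = $147,880.93

$147,880.93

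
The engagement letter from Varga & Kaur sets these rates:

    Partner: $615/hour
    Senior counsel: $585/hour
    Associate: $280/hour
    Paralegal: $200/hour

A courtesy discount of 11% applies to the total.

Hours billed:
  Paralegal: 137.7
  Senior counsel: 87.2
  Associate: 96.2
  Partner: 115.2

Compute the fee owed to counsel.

$156,939.04

Partner: 115.2 × $615 = $70,848.00
Senior counsel: 87.2 × $585 = $51,012.00
Associate: 96.2 × $280 = $26,936.00
Paralegal: 137.7 × $200 = $27,540.00
Subtotal: $176,336.00
Less 11% discount: −$19,396.96
Total: $176,336.00 − $19,396.96 = $156,939.04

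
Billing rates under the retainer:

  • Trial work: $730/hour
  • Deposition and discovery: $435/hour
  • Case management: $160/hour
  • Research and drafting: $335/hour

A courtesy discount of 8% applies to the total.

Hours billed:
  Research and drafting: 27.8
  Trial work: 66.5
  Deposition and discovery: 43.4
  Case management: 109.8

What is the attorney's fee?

$86,760.60

Trial work: 66.5 × $730 = $48,545.00
Deposition and discovery: 43.4 × $435 = $18,879.00
Case management: 109.8 × $160 = $17,568.00
Research and drafting: 27.8 × $335 = $9,313.00
Subtotal: $94,305.00
Less 8% discount: −$7,544.40
Total: $94,305.00 − $7,544.40 = $86,760.60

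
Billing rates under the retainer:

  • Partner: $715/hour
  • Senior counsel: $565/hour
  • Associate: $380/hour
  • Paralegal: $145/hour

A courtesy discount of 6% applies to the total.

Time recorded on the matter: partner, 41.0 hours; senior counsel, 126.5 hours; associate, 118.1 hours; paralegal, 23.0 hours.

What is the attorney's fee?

$140,060.47

Partner: 41.0 × $715 = $29,315.00
Senior counsel: 126.5 × $565 = $71,472.50
Associate: 118.1 × $380 = $44,878.00
Paralegal: 23.0 × $145 = $3,335.00
Subtotal: $149,000.50
Less 6% discount: −$8,940.03
Total: $149,000.50 − $8,940.03 = $140,060.47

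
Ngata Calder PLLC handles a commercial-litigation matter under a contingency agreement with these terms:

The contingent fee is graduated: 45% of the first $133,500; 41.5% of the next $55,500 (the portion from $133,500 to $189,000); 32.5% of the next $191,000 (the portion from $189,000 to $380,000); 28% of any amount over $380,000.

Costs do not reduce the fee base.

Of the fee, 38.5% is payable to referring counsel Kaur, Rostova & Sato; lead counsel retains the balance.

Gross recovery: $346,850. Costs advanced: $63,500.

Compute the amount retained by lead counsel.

$82,661.38

Fee base is the gross recovery, $346,850; costs are reimbursed separately.
First $133,500 at 45% = $60,075.00
Next $55,500 at 41.5% = $23,032.50
Remaining $157,850 at 32.5% = $51,301.25
Fee: $60,075.00 + $23,032.50 + $51,301.25 = $134,408.75
Referral share: 38.5% of $134,408.75 = $51,747.37; lead counsel retains $134,408.75 − $51,747.37 = $82,661.38.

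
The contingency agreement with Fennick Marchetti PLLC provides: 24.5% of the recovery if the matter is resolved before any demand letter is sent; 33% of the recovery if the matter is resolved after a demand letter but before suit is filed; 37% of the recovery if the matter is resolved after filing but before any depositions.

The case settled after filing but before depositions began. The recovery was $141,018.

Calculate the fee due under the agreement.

$52,176.66

The matter settled after filing but before depositions began, so the 37% rate applies.
$141,018 × 37% = $52,176.66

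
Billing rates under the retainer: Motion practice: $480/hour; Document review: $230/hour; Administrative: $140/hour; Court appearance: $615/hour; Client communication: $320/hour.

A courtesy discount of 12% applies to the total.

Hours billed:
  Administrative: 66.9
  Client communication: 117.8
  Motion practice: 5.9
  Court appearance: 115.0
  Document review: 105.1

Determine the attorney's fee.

Motion practice: 5.9 × $480 = $2,832.00
Document review: 105.1 × $230 = $24,173.00
Administrative: 66.9 × $140 = $9,366.00
Court appearance: 115.0 × $615 = $70,725.00
Client communication: 117.8 × $320 = $37,696.00
Subtotal: $144,792.00
Less 12% discount: −$17,375.04
Total: $144,792.00 − $17,375.04 = $127,416.96

$127,416.96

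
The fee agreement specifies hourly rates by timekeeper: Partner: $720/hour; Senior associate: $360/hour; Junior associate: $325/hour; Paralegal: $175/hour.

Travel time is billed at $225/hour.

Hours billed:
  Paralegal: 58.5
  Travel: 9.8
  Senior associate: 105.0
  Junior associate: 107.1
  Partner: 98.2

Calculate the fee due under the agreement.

Partner: 98.2 × $720 = $70,704.00
Senior associate: 105.0 × $360 = $37,800.00
Junior associate: 107.1 × $325 = $34,807.50
Paralegal: 58.5 × $175 = $10,237.50
Subtotal: $70,704.00 + $37,800.00 + $34,807.50 + $10,237.50 = $153,549.00
Travel: 9.8 × $225 = $2,205.00
Total: $153,549.00 + $2,205.00 = $155,754.00

$155,754.00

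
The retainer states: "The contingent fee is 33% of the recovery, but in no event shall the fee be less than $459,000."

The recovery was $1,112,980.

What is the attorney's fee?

33% of $1,112,980 = $367,283.40
That is below the $459,000 minimum, so the minimum applies.

$459,000.00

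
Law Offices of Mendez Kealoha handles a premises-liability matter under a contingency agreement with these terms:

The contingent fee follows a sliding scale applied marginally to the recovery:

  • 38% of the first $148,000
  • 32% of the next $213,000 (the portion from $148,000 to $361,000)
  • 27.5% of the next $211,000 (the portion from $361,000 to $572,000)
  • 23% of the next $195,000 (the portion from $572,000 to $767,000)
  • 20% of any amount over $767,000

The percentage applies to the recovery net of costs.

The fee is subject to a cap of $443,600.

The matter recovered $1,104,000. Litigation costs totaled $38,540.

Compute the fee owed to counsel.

$286,967.00

Fee base (net of costs): $1,104,000 − $38,540 = $1,065,460
First $148,000 at 38% = $56,240.00
Next $213,000 at 32% = $68,160.00
Next $211,000 at 27.5% = $58,025.00
Next $195,000 at 23% = $44,850.00
Remaining $298,460 at 20% = $59,692.00
Fee: $56,240.00 + $68,160.00 + $58,025.00 + $44,850.00 + $59,692.00 = $286,967.00
$286,967.00 is under the $443,600 cap.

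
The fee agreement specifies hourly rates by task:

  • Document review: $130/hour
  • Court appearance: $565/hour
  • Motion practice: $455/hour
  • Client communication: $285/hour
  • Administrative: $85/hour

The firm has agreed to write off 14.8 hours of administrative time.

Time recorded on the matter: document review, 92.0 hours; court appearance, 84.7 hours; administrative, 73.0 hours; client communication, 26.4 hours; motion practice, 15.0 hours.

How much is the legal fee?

Document review: 92.0 × $130 = $11,960.00
Court appearance: 84.7 × $565 = $47,855.50
Motion practice: 15.0 × $455 = $6,825.00
Client communication: 26.4 × $285 = $7,524.00
Administrative: 73.0 × $85 = $6,205.00
Subtotal: $80,369.50
Write-off: 14.8 × $85 = $1,258.00
Total: $80,369.50 − $1,258.00 = $79,111.50

$79,111.50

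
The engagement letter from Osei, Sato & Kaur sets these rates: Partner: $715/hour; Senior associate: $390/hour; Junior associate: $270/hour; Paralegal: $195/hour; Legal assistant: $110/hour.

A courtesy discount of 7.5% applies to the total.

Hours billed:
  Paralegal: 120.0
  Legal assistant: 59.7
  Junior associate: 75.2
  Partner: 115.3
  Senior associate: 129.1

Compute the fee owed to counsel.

$169,330.04

Partner: 115.3 × $715 = $82,439.50
Senior associate: 129.1 × $390 = $50,349.00
Junior associate: 75.2 × $270 = $20,304.00
Paralegal: 120.0 × $195 = $23,400.00
Legal assistant: 59.7 × $110 = $6,567.00
Subtotal: $183,059.50
Less 7.5% discount: −$13,729.46
Total: $183,059.50 − $13,729.46 = $169,330.04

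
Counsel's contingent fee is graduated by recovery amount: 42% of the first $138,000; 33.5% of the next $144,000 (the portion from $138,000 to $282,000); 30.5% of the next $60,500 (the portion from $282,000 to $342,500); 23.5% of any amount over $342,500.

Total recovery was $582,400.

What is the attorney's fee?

First $138,000 at 42% = $57,960.00
Next $144,000 at 33.5% = $48,240.00
Next $60,500 at 30.5% = $18,452.50
Remaining $239,900 at 23.5% = $56,376.50
Fee: $57,960.00 + $48,240.00 + $18,452.50 + $56,376.50 = $181,029.00

$181,029.00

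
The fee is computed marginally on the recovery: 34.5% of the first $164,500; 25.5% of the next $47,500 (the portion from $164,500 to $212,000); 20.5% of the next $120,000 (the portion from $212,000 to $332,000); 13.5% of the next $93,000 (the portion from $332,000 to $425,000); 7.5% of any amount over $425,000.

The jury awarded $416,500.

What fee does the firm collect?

$104,872.50

First $164,500 at 34.5% = $56,752.50
Next $47,500 at 25.5% = $12,112.50
Next $120,000 at 20.5% = $24,600.00
Remaining $84,500 at 13.5% = $11,407.50
Fee: $56,752.50 + $12,112.50 + $24,600.00 + $11,407.50 = $104,872.50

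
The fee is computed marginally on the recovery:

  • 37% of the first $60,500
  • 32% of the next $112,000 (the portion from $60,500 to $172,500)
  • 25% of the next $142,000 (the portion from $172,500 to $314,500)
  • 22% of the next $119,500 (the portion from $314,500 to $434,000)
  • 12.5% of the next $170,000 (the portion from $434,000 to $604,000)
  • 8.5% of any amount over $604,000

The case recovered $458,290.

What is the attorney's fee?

$123,051.25

First $60,500 at 37% = $22,385.00
Next $112,000 at 32% = $35,840.00
Next $142,000 at 25% = $35,500.00
Next $119,500 at 22% = $26,290.00
Remaining $24,290 at 12.5% = $3,036.25
Fee: $22,385.00 + $35,840.00 + $35,500.00 + $26,290.00 + $3,036.25 = $123,051.25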